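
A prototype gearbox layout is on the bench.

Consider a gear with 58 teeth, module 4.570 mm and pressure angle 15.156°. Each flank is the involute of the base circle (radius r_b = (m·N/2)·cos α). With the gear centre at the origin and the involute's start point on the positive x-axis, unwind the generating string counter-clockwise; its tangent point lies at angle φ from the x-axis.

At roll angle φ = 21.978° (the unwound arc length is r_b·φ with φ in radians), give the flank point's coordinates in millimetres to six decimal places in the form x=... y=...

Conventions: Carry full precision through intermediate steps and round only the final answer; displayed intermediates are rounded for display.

recognized (one wheel, involute flank): single-mesh tooth geometry, m = 4.570, N = 58
pitch radius r_p = m·N/2 = 4.570·58/2 = 132.530000
base radius r_b = r_p·cos α = 132.530000·cos 15.156° = 127.920283
roll angle φ = 21.978° = 0.38358846 rad
x = r_b·(cos φ + φ·sin φ) = 136.988017
y = r_b·(sin φ − φ·cos φ) = 2.371434

x=136.988017 y=2.371434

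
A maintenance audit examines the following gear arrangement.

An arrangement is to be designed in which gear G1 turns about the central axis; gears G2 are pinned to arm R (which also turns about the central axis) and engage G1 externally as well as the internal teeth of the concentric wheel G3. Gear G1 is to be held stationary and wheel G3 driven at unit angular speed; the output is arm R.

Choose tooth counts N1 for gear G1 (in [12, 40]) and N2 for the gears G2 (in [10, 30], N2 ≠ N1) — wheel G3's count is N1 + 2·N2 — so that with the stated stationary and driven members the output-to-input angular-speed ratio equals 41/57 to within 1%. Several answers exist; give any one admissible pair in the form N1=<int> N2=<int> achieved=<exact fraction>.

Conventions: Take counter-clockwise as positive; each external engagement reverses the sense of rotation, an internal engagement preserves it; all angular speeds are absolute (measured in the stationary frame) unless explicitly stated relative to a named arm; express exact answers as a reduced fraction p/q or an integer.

N1=32 N2=25 achieved=41/57

planetary set to be sized for 41/57 (Willis relation)
Willis with ω_sun = 0: ω_arm/ω_ring = N3/(N1+N3); set equal to 41/57  ⇒  N3/N1 = (41/57)/(1 − 41/57) = 41/16
N3 = N1 + 2·N2  ⇒  N2/N1 = (N3/N1 − 1)/2 = (41/16 − 1)/2 = 25/32
smallest multiple with N1 ≥ 12 and N2 ≥ 10: k = 1  ⇒  N1 = 1·32 = 32, N2 = 1·25 = 25 (N1 ≤ 40, N2 ≤ 30, N2 ≠ N1 ✓), N3 = 32 + 2·25 = 82
check: N3/(N1+N3) with N1 = 32, N3 = 82 gives 41/57; |achieved − target| = 0 ≤ 41/5700 ✓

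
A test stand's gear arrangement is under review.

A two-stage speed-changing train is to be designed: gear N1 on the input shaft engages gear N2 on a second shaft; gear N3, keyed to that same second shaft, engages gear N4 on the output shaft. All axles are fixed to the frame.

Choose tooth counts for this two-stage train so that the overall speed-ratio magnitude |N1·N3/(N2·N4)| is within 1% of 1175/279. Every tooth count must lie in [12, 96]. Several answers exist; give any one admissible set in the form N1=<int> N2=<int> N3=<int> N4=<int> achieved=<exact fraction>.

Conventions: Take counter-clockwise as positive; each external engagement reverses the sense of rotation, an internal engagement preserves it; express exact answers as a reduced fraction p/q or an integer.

N1=25 N2=18 N3=94 N4=31 achieved=1175/279

topology: fixed-axis compound train — 2 stages, target 1175/279
target = 1175/279 in lowest terms: an exact hit needs N1·N3 = k·1175 and N2·N4 = k·279 for one integer k, every count in [12, 96]; additionally prefer no 1:1 stage (N1 ≠ N2, N3 ≠ N4)
k = 1: no 1:1-free in-range split of k·1175 and k·279 into factor pairs; take k = 2
k = 2: N1·N3 = 2350 = 25·94, N2·N4 = 558 = 18·31
achieved = 25·94/(18·31) = 1175/279; |achieved − target| = 0 ≤ 47/1116 ✓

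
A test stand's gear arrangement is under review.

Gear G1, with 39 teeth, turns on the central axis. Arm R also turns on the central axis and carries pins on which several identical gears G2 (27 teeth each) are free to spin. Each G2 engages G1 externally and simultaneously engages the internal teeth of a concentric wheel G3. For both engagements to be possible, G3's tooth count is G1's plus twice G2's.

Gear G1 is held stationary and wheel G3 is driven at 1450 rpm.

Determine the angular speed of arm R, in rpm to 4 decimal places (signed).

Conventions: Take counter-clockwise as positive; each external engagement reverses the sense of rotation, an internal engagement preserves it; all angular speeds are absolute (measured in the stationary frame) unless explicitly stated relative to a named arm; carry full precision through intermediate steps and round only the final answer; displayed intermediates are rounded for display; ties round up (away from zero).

+1021.5909 rpm

topology: planetary set — G1 39T / G2 27T / G3 93T, arm = carrier (Willis)
normalise by the input: solve with ω_ring = 1, then scale by 1450 rpm
ring teeth: 39 + 2·27 = 93
39(ω_sun−ω_arm) = −93(ω_ring−ω_arm),  ω_sun = 0, ω_ring = 1
39(0−ω_arm) = −93(1−ω_arm)  ⇒  132·ω_arm = 93  ⇒  ω_arm = 31/44
scale: ω_arm = 31/44 × 1450 rpm = +1021.5909 rpm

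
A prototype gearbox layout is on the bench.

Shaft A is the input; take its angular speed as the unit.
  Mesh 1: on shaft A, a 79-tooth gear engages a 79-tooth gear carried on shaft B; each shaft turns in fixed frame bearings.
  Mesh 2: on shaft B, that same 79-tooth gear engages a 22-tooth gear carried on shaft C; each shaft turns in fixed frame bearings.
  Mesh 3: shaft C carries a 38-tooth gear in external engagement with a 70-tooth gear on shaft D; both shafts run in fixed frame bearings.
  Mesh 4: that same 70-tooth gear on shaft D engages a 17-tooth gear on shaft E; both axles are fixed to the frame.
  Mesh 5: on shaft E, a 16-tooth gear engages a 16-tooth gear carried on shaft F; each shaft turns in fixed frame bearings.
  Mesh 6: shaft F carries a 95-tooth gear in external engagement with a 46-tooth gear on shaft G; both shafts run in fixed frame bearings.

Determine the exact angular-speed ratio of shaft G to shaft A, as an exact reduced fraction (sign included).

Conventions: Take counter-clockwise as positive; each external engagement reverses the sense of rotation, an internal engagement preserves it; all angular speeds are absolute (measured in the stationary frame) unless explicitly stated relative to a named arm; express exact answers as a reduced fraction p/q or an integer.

class = fixed-axis compound train [6 meshes; 6 ratios multiply, 6 sense flips]
mesh 1 [79T→79T]: running ratio 1, sense −
mesh 2 [79T→22T]: running ratio 79/22, sense +
mesh 3 [38T→70T]: running ratio 1501/770, sense −
mesh 4 [70T→17T]: running ratio 1501/187, sense +
mesh 5 [16T→16T]: running ratio 1501/187, sense −
mesh 6 [95T→46T]: running ratio 142595/8602, sense +
ω_out/ω_in = 142595/8602

142595/8602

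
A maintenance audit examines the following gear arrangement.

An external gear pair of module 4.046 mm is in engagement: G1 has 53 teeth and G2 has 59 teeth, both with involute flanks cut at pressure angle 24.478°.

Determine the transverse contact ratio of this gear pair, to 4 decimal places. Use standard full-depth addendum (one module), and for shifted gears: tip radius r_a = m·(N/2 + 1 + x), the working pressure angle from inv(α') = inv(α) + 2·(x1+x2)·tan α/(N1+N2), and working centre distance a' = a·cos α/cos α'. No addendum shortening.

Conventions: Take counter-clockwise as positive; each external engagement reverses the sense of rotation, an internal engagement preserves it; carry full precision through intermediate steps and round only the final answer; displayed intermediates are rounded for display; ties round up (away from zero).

recognized (one external pair, fixed centres): single-mesh tooth geometry, m = 4.046, N1 = 53, N2 = 59
base radii: r_b1 = 97.582203, r_b2 = 108.629245
tip radii: r_a1 = 111.265000, r_a2 = 123.403000
no profile shift: α' = α, a' = a
action lengths: √(r_a1²−r_b1²) = 53.456654, √(r_a2²−r_b2²) = 58.549019
base pitch p_b = π·m·cos α = 11.568435
CR = (53.456654 + 58.549019 − 226.576000·sin 24.47800°)/11.568435 = 1.566790
contact ratio ≈ 1.5668

1.5668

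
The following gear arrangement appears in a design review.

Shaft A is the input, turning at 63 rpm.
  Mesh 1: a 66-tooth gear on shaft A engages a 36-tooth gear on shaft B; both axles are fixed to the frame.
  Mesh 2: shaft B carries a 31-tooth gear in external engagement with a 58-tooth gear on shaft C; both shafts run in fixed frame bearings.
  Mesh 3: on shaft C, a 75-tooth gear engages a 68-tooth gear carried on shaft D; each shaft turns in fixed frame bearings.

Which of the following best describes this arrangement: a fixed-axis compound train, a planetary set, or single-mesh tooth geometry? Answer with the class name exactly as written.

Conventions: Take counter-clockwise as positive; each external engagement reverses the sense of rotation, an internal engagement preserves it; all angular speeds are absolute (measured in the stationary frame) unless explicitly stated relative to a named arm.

recognized (4 fixed axles, 3 meshes): fixed-axis compound train
classification: fixed-axis compound train

fixed-axis compound train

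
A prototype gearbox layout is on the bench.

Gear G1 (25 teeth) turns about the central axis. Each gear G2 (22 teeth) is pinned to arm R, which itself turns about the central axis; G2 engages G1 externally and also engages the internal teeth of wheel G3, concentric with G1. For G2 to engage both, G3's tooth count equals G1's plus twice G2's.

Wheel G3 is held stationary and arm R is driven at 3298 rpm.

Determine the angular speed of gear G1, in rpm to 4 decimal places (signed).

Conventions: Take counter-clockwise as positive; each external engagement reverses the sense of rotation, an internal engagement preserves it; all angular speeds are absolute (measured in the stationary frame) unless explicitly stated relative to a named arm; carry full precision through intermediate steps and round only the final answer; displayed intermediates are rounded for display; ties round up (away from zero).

+12400.4800 rpm

recognized (axles ride arm R): planetary set, 25/22/69 teeth
normalise by the input: solve with ω_arm = 1, then scale by 3298 rpm
ring teeth: 25 + 2·22 = 69
25(ω_sun−ω_arm) = −69(ω_ring−ω_arm),  ω_ring = 0, ω_arm = 1
ω_sun = 1 − (69/25)(0−1) = 94/25
scale: ω_sun = 94/25 × 3298 rpm = +12400.4800 rpm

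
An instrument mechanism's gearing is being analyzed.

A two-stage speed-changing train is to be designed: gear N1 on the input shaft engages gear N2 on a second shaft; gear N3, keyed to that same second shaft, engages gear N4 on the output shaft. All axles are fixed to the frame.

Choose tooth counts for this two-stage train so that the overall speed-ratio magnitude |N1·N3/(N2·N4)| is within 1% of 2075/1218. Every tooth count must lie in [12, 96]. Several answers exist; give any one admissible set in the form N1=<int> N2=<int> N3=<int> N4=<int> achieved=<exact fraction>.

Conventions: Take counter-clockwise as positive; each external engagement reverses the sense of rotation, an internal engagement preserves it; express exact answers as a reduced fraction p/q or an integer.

N1=25 N2=14 N3=83 N4=87 achieved=2075/1218

2-stage fixed-axis compound train for ratio 2075/1218
target = 2075/1218 in lowest terms: an exact hit needs N1·N3 = k·2075 and N2·N4 = k·1218 for one integer k, every count in [12, 96]; additionally prefer no 1:1 stage (N1 ≠ N2, N3 ≠ N4)
k = 1: N1·N3 = 2075 = 25·83, N2·N4 = 1218 = 14·87
achieved = 25·83/(14·87) = 2075/1218; |achieved − target| = 0 ≤ 83/4872 ✓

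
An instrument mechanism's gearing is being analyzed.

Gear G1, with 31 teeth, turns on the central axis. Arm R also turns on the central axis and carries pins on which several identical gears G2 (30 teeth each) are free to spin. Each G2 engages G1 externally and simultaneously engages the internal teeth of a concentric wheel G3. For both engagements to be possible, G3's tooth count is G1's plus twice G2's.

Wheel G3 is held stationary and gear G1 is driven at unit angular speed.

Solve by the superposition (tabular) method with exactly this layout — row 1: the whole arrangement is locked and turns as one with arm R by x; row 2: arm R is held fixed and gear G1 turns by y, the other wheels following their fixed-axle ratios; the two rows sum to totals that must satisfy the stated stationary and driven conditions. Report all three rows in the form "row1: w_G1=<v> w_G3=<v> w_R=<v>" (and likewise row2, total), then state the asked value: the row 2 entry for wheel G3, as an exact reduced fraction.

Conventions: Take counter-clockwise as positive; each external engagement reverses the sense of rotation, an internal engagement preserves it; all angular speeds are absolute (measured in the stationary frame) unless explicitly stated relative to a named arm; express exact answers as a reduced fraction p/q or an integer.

topology: planetary set — G1 31T / G2 30T / G3 91T, arm = carrier (Willis)
superposition row 1 [locked train]: every member turns x
row 2: sun turns y, ring = −(31/91)·y, arm 0
boundary: total ω_ring = x − (31/91)·y = 0 and total ω_sun = x + y = 1  ⇒  y = 91/122, x = 31/122
row 2 ring = −(31/91)·91/122 = -31/122
totals (row 1 + row 2): sun 31/122 + 91/122 = 1, ring 31/122 + (-31/122) = 0, arm 31/122 + 0 = 31/122
asked cell (row2, ring) = -31/122

row1: w_G1=31/122 w_G3=31/122 w_R=31/122
row2: w_G1=91/122 w_G3=-31/122 w_R=0
total: w_G1=1 w_G3=0 w_R=31/122
asked value: -31/122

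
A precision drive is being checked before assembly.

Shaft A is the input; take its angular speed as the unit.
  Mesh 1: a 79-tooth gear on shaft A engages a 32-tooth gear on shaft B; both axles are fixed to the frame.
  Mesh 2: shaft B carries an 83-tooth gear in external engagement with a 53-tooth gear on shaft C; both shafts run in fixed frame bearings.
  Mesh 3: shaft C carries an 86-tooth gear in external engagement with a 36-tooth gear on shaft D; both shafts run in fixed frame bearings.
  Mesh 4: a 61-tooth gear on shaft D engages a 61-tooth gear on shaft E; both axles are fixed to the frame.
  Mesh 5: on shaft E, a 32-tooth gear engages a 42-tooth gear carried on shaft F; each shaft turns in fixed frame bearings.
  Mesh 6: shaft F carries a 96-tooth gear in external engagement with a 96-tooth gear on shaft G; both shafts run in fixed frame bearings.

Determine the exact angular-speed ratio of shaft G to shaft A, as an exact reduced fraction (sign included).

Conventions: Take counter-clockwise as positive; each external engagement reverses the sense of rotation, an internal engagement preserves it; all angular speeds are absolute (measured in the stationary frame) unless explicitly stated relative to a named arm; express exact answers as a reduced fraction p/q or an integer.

class = fixed-axis compound train [6 meshes; 6 ratios multiply, 6 sense flips]
mesh 1 [79T→32T]: running ratio 79/32, sense −
mesh 2 [83T→53T]: running ratio 6557/1696, sense +
mesh 3 [86T→36T]: running ratio 281951/30528, sense −
mesh 4 [61T→61T]: running ratio 281951/30528, sense +
mesh 5 [32T→42T]: running ratio 281951/40068, sense −
mesh 6 [96T→96T]: running ratio 281951/40068, sense +
ω_out/ω_in = 281951/40068

281951/40068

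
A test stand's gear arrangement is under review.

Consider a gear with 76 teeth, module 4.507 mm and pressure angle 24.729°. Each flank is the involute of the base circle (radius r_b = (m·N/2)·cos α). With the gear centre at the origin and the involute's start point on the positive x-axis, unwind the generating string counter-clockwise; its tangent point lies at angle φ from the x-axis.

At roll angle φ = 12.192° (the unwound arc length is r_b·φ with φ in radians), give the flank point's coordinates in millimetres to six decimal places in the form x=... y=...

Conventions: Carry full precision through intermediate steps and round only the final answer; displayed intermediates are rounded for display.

topology: single-mesh involute geometry — m = 4.507, N = 76
pitch radius r_p = m·N/2 = 4.507·76/2 = 171.266000
base radius r_b = r_p·cos α = 171.266000·cos 24.729° = 155.560319
roll angle φ = 12.192° = 0.21279054 rad
x = r_b·(cos φ + φ·sin φ) = 159.042423
y = r_b·(sin φ − φ·cos φ) = 0.497355

x=159.042423 y=0.497355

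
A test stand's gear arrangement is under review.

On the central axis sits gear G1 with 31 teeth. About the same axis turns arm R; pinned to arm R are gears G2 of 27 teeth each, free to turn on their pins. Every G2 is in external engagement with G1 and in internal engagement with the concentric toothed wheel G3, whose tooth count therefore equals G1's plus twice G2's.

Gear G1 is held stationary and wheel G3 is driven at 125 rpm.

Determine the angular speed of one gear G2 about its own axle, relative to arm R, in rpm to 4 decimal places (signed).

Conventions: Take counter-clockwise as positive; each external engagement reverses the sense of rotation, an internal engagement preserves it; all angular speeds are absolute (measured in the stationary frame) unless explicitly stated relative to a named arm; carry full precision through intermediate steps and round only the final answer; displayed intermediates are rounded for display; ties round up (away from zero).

topology: planetary set — G1 31T / G2 27T / G3 85T, arm = carrier (Willis)
normalise by the input: solve with ω_ring = 1, then scale by 125 rpm
ring teeth: 31 + 2·27 = 85
31(ω_sun−ω_arm) = −85(ω_ring−ω_arm),  ω_sun = 0, ω_ring = 1
31(0−ω_arm) = −85(1−ω_arm)  ⇒  116·ω_arm = 85  ⇒  ω_arm = 85/116
sun–planet mesh: 31·(0−85/116) = −27·(ω_p−ω_arm)  ⇒  ω_p−ω_arm = 2635/3132
scale: ω_p−ω_arm = 2635/3132 × 125 rpm = +105.1644 rpm

+105.1644 rpm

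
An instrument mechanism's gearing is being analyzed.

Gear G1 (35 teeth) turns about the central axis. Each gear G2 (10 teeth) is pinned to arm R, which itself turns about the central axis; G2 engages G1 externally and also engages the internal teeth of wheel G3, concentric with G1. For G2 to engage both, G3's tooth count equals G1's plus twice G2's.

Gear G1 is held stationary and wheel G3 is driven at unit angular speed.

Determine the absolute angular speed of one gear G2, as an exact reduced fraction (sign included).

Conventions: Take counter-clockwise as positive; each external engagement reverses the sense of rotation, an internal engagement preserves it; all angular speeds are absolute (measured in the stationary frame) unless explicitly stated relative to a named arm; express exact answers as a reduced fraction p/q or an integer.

11/4

topology: planetary set — G1 35T / G2 10T / G3 55T, arm = carrier (Willis)
ring teeth: 35 + 2·10 = 55
35(ω_sun−ω_arm) = −55(ω_ring−ω_arm),  ω_sun = 0, ω_ring = 1
35(0−ω_arm) = −55(1−ω_arm)  ⇒  90·ω_arm = 55  ⇒  ω_arm = 11/18
sun–planet mesh: 35·(0−11/18) = −10·(ω_p−ω_arm)  ⇒  ω_p−ω_arm = 77/36
ω_p = 11/18 + 77/36 = 11/4
exact speed ratio = 11/4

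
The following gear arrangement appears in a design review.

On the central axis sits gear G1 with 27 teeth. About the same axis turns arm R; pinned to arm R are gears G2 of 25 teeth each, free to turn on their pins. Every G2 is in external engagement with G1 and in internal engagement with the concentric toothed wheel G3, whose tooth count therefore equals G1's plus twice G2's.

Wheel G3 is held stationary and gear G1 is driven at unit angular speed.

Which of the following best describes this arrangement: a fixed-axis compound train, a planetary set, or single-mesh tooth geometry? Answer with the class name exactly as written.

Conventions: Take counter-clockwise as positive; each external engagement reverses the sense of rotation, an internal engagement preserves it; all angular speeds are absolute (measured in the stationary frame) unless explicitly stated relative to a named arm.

topology: planetary set — G1 27T / G2 25T / G3 77T, arm = carrier (Willis)
classification: planetary set

planetary set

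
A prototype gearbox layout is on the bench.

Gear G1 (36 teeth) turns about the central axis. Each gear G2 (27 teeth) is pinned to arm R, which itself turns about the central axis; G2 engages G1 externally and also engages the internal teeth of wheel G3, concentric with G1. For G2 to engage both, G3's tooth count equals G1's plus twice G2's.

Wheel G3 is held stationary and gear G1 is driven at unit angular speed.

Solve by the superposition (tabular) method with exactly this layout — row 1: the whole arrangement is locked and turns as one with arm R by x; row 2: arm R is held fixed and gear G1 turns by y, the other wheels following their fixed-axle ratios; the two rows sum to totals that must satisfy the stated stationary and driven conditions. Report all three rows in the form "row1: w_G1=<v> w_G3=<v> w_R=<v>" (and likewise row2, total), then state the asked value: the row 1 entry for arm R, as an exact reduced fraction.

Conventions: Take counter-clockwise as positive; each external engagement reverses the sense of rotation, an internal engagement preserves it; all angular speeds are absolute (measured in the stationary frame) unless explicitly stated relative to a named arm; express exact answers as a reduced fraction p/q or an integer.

planetary set (36T centre, 27T on arm, 90T internal) — Willis relation
row 1 (train locked, turned with arm): all members turn x
superposition row 2 [arm held]: sun y, ring −(36/90)·y, arm 0
boundary: total ω_ring = x − (36/90)·y = 0 and total ω_sun = x + y = 1  ⇒  y = 5/7, x = 2/7
row 2 ring = −(36/90)·5/7 = -2/7
totals (row 1 + row 2): sun 2/7 + 5/7 = 1, ring 2/7 + (-2/7) = 0, arm 2/7 + 0 = 2/7
asked cell (row1, arm) = 2/7

row1: w_G1=2/7 w_G3=2/7 w_R=2/7
row2: w_G1=5/7 w_G3=-2/7 w_R=0
total: w_G1=1 w_G3=0 w_R=2/7
asked value: 2/7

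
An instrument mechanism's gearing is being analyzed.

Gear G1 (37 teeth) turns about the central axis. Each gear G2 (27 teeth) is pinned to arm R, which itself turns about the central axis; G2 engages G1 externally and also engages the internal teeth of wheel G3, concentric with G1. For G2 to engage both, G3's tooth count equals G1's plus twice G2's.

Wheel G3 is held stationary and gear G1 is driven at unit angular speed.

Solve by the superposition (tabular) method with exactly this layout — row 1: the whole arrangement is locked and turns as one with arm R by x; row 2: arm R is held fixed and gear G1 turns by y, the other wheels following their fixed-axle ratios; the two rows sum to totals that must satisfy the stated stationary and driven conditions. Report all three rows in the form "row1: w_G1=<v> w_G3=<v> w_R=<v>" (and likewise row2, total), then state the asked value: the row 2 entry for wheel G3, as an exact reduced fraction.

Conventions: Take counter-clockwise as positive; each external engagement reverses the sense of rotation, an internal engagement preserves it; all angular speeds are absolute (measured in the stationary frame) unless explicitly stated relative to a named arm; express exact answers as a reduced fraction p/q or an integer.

row1: w_G1=37/128 w_G3=37/128 w_R=37/128
row2: w_G1=91/128 w_G3=-37/128 w_R=0
total: w_G1=1 w_G3=0 w_R=37/128
asked value: -37/128

recognized (axles ride arm R): planetary set, 37/27/91 teeth
row 1: whole set turns with the arm by x
row 2 (arm held, sun turns y): ω_ring = −(37/91)·y, ω_arm = 0
boundary: total ω_ring = x − (37/91)·y = 0 and total ω_sun = x + y = 1  ⇒  y = 91/128, x = 37/128
row 2 ring = −(37/91)·91/128 = -37/128
totals (row 1 + row 2): sun 37/128 + 91/128 = 1, ring 37/128 + (-37/128) = 0, arm 37/128 + 0 = 37/128
asked cell (row2, ring) = -37/128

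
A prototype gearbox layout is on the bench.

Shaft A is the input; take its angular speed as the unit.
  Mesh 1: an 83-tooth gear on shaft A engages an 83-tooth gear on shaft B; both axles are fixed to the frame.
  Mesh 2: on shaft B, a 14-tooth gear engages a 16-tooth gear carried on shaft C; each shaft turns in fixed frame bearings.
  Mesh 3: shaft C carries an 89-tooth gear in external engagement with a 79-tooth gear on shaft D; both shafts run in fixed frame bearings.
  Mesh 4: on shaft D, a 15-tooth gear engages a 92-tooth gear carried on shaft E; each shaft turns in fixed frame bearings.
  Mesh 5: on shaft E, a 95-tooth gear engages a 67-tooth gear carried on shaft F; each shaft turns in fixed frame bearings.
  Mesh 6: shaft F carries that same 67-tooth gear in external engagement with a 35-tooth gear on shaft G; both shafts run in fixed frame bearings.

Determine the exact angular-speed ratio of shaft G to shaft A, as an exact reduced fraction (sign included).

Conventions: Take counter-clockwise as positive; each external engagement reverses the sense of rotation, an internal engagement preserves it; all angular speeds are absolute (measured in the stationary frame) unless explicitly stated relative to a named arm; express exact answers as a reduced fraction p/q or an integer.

class = fixed-axis compound train [6 meshes; 6 ratios multiply, 6 sense flips]
mesh 1 [83T→83T]: running ratio 1, sense −
mesh 2 [14T→16T]: running ratio 7/8, sense +
mesh 3 [89T→79T]: running ratio 623/632, sense −
mesh 4 [15T→92T]: running ratio 9345/58144, sense +
mesh 5 [95T→67T]: running ratio 887775/3895648, sense −
mesh 6 [67T→35T]: running ratio 25365/58144, sense +
ω_out/ω_in = 25365/58144

25365/58144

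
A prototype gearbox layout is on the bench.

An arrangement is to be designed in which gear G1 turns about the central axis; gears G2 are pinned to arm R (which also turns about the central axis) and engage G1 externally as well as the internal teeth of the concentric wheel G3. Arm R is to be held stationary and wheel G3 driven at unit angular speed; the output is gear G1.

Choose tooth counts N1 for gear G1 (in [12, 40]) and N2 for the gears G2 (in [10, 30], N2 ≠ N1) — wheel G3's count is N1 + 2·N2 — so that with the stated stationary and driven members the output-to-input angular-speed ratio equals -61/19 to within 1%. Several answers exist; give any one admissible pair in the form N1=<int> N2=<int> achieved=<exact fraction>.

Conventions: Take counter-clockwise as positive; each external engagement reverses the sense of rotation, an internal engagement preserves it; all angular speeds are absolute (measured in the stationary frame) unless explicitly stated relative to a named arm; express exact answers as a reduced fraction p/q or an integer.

N1=19 N2=21 achieved=-61/19

topology: planetary set — design target -61/19, arm = carrier (Willis)
Willis with ω_arm = 0: ω_sun/ω_ring = −N3/N1; set equal to -61/19  ⇒  N3/N1 = −(-61/19) = 61/19
N3 = N1 + 2·N2  ⇒  N2/N1 = (N3/N1 − 1)/2 = (61/19 − 1)/2 = 21/19
smallest multiple with N1 ≥ 12 and N2 ≥ 10: k = 1  ⇒  N1 = 1·19 = 19, N2 = 1·21 = 21 (N1 ≤ 40, N2 ≤ 30, N2 ≠ N1 ✓), N3 = 19 + 2·21 = 61
check: −N3/N1 with N1 = 19, N3 = 61 gives -61/19; |achieved − target| = 0 ≤ 61/1900 ✓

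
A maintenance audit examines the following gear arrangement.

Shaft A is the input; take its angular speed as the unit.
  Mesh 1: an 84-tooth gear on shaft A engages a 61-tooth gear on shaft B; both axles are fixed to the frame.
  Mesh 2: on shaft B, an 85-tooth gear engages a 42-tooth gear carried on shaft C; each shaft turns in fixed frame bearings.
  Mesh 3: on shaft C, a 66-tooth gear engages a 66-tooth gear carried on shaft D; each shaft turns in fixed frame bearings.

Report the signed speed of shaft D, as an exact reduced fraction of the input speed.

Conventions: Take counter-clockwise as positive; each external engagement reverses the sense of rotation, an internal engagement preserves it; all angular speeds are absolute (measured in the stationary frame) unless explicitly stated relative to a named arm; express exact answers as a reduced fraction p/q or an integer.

3-mesh fixed-axis compound train (all bearings frame-fixed)
mesh 1 [84T→61T]: |ω|/ω_in = 1×84/61 = 84/61, sense flips to −
mesh 2 [85T→42T]: |ω|/ω_in = (84/61)×85/42 = 170/61, sense flips to +
mesh 3 [66T→66T]: |ω|/ω_in = (170/61)×66/66 = 170/61, sense flips to −
signed output speed (× input speed) = -170/61

-170/61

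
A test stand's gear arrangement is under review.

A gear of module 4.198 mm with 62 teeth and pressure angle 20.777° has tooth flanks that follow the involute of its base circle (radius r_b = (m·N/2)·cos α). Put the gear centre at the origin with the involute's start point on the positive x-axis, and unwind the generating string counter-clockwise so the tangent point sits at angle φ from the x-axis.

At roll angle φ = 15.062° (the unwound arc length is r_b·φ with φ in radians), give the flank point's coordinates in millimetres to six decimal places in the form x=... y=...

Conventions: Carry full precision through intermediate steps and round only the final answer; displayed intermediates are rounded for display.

x=125.806801 y=0.731738

topology: single-mesh involute geometry — m = 4.198, N = 62
pitch radius r_p = m·N/2 = 4.198·62/2 = 130.138000
base radius r_b = r_p·cos α = 130.138000·cos 20.777° = 121.674885
roll angle φ = 15.062° = 0.26288149 rad
x = r_b·(cos φ + φ·sin φ) = 125.806801
y = r_b·(sin φ − φ·cos φ) = 0.731738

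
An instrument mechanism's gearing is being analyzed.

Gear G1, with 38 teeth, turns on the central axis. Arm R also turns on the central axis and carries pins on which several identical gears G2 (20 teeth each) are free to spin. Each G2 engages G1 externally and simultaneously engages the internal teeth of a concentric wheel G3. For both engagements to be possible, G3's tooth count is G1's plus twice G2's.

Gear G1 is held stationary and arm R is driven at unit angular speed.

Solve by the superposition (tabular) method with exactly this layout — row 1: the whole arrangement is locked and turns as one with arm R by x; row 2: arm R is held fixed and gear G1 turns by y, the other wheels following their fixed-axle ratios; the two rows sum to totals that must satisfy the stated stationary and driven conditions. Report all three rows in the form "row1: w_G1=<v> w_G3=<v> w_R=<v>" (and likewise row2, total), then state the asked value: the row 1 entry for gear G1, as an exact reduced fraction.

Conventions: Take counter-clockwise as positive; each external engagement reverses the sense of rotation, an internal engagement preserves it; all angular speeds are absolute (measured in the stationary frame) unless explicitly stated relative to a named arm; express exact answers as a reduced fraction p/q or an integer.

row1: w_G1=1 w_G3=1 w_R=1
row2: w_G1=-1 w_G3=19/39 w_R=0
total: w_G1=0 w_G3=58/39 w_R=1
asked value: 1

planetary set (38T centre, 20T on arm, 78T internal) — Willis relation
superposition row 1 [locked train]: every member turns x
row 2 (arm held, sun turns y): ω_ring = −(38/78)·y, ω_arm = 0
boundary: total ω_sun = x + y = 0 and total ω_arm = x = 1  ⇒  y = -1, x = 1
row 2 ring = −(38/78)·(-1) = 19/39
totals (row 1 + row 2): sun 1 + (-1) = 0, ring 1 + 19/39 = 58/39, arm 1 + 0 = 1
asked cell (row1, sun) = 1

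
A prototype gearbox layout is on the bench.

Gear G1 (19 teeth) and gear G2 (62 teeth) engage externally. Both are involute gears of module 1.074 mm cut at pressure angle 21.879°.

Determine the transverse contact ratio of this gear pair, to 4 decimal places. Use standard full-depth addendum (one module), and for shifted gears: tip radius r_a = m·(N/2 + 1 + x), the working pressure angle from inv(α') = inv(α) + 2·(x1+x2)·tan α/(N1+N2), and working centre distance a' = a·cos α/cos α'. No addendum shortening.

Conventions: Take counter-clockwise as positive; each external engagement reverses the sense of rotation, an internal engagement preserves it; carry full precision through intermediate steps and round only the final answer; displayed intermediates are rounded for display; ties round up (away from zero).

1.5873

recognized (one external pair, fixed centres): single-mesh tooth geometry, m = 1.074, N1 = 19, N2 = 62
base radii: r_b1 = 9.468107, r_b2 = 30.895930
tip radii: r_a1 = 11.277000, r_a2 = 34.368000
no profile shift: α' = α, a' = a
action lengths: √(r_a1²−r_b1²) = 6.125820, √(r_a2²−r_b2²) = 15.053270
base pitch p_b = π·m·cos α = 3.131046
CR = (6.125820 + 15.053270 − 43.497000·sin 21.87900°)/3.131046 = 1.587340
contact ratio ≈ 1.5873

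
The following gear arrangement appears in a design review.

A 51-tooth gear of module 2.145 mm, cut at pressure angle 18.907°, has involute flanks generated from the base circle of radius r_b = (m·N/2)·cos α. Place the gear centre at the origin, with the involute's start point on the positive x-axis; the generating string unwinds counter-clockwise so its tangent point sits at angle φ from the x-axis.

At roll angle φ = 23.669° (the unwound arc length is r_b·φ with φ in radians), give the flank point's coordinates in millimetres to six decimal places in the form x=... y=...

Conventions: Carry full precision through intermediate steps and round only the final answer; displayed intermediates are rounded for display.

topology: single-mesh involute geometry — m = 2.145, N = 51
pitch radius r_p = m·N/2 = 2.145·51/2 = 54.697500
base radius r_b = r_p·cos α = 54.697500·cos 18.907° = 51.746339
roll angle φ = 23.669° = 0.41310198 rad
x = r_b·(cos φ + φ·sin φ) = 55.975085
y = r_b·(sin φ − φ·cos φ) = 1.195365

x=55.975085 y=1.195365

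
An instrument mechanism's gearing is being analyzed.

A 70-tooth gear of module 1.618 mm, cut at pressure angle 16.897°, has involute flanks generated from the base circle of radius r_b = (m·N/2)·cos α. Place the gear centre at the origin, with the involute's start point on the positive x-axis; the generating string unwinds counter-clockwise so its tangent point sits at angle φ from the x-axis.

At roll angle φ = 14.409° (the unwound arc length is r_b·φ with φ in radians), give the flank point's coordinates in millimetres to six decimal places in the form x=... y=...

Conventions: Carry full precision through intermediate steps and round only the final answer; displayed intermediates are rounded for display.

x=55.871676 y=0.285459

topology: single-mesh involute geometry — m = 1.618, N = 70
pitch radius r_p = m·N/2 = 1.618·70/2 = 56.630000
base radius r_b = r_p·cos α = 56.630000·cos 16.897° = 54.185215
roll angle φ = 14.409° = 0.25148449 rad
x = r_b·(cos φ + φ·sin φ) = 55.871676
y = r_b·(sin φ − φ·cos φ) = 0.285459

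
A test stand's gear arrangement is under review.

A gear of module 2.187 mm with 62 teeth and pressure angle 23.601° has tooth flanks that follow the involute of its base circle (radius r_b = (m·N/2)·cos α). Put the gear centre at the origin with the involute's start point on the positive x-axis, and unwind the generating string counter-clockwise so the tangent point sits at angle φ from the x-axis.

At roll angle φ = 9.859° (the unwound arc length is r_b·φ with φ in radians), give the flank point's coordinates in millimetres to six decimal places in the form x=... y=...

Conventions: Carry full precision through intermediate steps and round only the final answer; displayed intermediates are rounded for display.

class = single-mesh tooth geometry [base-circle involute, m = 2.187, 62T]
pitch radius r_p = m·N/2 = 2.187·62/2 = 67.797000
base radius r_b = r_p·cos α = 67.797000·cos 23.601° = 62.126170
roll angle φ = 9.859° = 0.17207201 rad
x = r_b·(cos φ + φ·sin φ) = 63.039113
y = r_b·(sin φ − φ·cos φ) = 0.105196

x=63.039113 y=0.105196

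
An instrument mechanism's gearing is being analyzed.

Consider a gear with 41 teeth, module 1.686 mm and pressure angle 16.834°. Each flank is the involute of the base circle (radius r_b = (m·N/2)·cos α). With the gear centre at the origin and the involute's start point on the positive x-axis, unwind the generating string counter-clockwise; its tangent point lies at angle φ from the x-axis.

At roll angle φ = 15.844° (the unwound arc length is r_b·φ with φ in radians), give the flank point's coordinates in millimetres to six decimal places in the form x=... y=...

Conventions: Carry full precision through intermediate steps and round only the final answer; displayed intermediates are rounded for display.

single-mesh involute tooth geometry (41T wheel at module 1.686)
pitch radius r_p = m·N/2 = 1.686·41/2 = 34.563000
base radius r_b = r_p·cos α = 34.563000·cos 16.834° = 33.081900
roll angle φ = 15.844° = 0.27652997 rad
x = r_b·(cos φ + φ·sin φ) = 34.322689
y = r_b·(sin φ − φ·cos φ) = 0.231404

x=34.322689 y=0.231404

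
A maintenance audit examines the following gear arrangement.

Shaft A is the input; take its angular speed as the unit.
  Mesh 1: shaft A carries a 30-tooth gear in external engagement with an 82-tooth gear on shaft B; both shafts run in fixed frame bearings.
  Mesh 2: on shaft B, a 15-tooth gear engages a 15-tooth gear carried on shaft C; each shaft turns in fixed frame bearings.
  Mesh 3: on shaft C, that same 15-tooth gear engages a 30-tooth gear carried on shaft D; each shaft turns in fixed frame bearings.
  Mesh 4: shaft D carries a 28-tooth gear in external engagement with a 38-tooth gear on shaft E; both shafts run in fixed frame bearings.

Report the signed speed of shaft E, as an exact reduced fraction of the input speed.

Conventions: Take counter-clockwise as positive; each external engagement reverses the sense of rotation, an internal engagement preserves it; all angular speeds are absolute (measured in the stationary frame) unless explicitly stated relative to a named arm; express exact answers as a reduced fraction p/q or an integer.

105/779

4-mesh fixed-axis compound train (all bearings frame-fixed)
mesh 1 [30T→82T]: |ω|/ω_in = 1×30/82 = 15/41, sense flips to −
mesh 2 [15T→15T]: |ω|/ω_in = (15/41)×15/15 = 15/41, sense flips to +
mesh 3 [15T→30T]: |ω|/ω_in = (15/41)×15/30 = 15/82, sense flips to −
mesh 4 [28T→38T]: |ω|/ω_in = (15/82)×28/38 = 105/779, sense flips to +
signed output speed (× input speed) = 105/779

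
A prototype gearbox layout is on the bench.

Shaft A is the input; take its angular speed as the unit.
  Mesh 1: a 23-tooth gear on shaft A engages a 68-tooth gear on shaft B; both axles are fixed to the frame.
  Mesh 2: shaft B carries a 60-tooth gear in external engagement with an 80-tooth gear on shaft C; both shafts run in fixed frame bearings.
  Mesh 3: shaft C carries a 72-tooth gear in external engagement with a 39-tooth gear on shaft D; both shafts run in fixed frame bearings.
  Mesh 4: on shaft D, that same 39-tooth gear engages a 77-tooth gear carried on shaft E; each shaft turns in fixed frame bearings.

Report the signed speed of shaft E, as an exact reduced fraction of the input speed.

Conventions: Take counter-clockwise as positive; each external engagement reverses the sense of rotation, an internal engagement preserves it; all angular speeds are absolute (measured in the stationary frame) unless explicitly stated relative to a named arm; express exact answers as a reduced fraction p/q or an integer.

621/2618

4-mesh fixed-axis compound train (all bearings frame-fixed)
mesh 1 [23T→68T]: |ω|/ω_in = 1×23/68 = 23/68, sense flips to −
mesh 2 [60T→80T]: |ω|/ω_in = (23/68)×60/80 = 69/272, sense flips to +
mesh 3 [72T→39T]: |ω|/ω_in = (69/272)×72/39 = 207/442, sense flips to −
mesh 4 [39T→77T]: |ω|/ω_in = (207/442)×39/77 = 621/2618, sense flips to +
signed output speed (× input speed) = 621/2618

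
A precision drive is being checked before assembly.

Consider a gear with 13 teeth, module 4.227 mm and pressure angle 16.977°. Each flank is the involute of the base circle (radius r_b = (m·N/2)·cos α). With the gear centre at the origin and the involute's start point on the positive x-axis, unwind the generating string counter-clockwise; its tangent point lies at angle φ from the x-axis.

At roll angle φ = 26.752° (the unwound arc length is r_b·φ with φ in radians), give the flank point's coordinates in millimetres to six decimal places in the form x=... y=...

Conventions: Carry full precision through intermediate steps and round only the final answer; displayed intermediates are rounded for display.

x=28.988333 y=0.872323

recognized (one wheel, involute flank): single-mesh tooth geometry, m = 4.227, N = 13
pitch radius r_p = m·N/2 = 4.227·13/2 = 27.475500
base radius r_b = r_p·cos α = 27.475500·cos 16.977° = 26.278174
roll angle φ = 26.752° = 0.46691048 rad
x = r_b·(cos φ + φ·sin φ) = 28.988333
y = r_b·(sin φ − φ·cos φ) = 0.872323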